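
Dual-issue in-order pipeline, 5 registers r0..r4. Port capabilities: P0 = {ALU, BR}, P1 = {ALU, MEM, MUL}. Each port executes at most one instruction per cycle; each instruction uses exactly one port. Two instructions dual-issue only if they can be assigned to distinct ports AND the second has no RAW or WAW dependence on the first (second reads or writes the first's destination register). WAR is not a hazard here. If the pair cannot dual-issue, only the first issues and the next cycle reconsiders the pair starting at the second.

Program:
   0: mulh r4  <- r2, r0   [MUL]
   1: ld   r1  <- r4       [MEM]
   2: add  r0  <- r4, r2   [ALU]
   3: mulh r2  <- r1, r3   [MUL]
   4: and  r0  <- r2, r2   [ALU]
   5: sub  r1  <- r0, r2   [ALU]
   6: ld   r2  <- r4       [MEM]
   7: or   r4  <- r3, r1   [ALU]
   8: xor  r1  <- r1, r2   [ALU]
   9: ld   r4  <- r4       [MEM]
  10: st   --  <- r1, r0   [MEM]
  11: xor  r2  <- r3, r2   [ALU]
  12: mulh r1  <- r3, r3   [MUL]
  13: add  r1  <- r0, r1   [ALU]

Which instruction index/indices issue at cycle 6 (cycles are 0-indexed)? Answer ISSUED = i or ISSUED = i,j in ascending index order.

[0] i0  mulh  -- no-port MUL/MEM
[1] i1,i2  ld+add  -- dual
[2] i3  mulh  -- RAW r2
[3] i4  and  -- RAW r0
[4] i5,i6  sub+ld  -- dual
[5] i7,i8  or+xor  -- dual
[6] i9  ld  -- no-port MEM/MEM
[7] i10,i11  st+xor  -- dual
[8] i12  mulh  -- RAW+WAW r1
[9] i13  add  -- tail

ISSUED = 9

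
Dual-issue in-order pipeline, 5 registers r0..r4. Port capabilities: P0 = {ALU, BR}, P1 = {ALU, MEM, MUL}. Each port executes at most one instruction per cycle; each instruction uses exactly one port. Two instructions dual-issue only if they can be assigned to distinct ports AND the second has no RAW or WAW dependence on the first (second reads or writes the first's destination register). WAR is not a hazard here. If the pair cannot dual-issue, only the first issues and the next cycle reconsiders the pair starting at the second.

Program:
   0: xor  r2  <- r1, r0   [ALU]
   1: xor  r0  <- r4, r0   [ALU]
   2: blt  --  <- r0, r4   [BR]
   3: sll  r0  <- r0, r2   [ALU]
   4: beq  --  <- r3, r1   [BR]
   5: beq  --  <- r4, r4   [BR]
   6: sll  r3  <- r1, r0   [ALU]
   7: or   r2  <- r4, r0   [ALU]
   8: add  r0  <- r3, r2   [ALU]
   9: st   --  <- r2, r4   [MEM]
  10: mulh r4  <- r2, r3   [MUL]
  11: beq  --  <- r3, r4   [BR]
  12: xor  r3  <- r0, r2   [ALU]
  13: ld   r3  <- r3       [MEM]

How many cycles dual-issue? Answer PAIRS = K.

PAIRS = 5

0. xor.ALU/xor.ALU @i0/i1  | 2-wide
1. blt.BR/sll.ALU @i2/i3  | 2-wide
2. beq.BR @i4  | no-port BR/BR
3. beq.BR/sll.ALU @i5/i6  | 2-wide
4. or.ALU @i7  | RAW r2
5. add.ALU/st.MEM @i8/i9  | 2-wide
6. mulh.MUL @i10  | RAW r4
7. beq.BR/xor.ALU @i11/i12  | 2-wide
8. ld.MEM @i13  | tail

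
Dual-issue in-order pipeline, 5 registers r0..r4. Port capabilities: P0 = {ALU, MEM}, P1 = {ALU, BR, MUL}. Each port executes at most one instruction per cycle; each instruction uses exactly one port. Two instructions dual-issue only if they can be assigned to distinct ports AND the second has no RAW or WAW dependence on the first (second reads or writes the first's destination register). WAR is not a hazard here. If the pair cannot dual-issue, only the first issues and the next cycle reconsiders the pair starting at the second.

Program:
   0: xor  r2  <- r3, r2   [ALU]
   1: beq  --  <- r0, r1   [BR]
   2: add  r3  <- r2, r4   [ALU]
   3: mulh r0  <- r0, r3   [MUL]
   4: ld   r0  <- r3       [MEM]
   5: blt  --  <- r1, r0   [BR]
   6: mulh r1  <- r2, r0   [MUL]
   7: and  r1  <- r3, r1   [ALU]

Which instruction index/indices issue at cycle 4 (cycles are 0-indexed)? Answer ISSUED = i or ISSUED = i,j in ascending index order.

ISSUED = 5

[0] i0&i1  xor.ALU/beq.BR  -- 2-wide
[1] i2  add.ALU  -- RAW r3
[2] i3  mulh.MUL  -- WAW r0
[3] i4  ld.MEM  -- RAW r0
[4] i5  blt.BR  -- no-port BR/MUL
[5] i6  mulh.MUL  -- RAW+WAW r1
[6] i7  and.ALU  -- tail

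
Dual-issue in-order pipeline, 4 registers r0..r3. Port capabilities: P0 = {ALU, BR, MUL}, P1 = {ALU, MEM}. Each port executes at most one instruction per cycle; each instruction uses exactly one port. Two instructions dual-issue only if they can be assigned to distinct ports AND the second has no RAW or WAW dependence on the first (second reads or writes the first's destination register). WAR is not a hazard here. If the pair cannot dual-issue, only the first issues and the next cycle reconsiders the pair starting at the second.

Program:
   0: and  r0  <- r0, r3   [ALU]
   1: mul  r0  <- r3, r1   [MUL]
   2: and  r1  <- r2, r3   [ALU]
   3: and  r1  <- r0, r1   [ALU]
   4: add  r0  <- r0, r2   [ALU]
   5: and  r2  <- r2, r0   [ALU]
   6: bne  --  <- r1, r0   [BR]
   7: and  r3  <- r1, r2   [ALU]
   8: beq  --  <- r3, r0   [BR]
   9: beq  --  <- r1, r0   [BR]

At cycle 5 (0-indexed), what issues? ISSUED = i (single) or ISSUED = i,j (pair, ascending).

ISSUED = 8

[0] i0  and  -- WAW r0
[1] i1,i2  mul and  -- pair
[2] i3,i4  and add  -- pair
[3] i5,i6  and bne  -- pair
[4] i7  and  -- RAW r3
[5] i8  beq  -- no-port BR/BR
[6] i9  beq  -- tail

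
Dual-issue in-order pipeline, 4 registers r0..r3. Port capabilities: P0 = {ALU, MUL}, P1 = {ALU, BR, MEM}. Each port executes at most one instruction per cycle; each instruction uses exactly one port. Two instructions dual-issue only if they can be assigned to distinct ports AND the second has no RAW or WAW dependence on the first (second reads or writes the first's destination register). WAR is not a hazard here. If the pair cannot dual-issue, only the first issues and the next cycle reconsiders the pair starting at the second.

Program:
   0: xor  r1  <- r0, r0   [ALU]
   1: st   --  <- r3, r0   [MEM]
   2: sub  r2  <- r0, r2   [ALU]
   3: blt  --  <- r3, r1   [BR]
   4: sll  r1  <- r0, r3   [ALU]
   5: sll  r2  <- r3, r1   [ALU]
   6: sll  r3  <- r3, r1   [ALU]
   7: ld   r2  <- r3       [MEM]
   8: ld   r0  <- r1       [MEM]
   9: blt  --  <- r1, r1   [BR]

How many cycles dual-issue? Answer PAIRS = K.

[0] i0,i1  xor.ALU;st.MEM  -- 2-wide
[1] i2,i3  sub.ALU;blt.BR  -- 2-wide
[2] i4  sll.ALU  -- RAW r1
[3] i5,i6  sll.ALU;sll.ALU  -- 2-wide
[4] i7  ld.MEM  -- no-port MEM/MEM
[5] i8  ld.MEM  -- no-port MEM/BR
[6] i9  blt.BR  -- tail

PAIRS = 3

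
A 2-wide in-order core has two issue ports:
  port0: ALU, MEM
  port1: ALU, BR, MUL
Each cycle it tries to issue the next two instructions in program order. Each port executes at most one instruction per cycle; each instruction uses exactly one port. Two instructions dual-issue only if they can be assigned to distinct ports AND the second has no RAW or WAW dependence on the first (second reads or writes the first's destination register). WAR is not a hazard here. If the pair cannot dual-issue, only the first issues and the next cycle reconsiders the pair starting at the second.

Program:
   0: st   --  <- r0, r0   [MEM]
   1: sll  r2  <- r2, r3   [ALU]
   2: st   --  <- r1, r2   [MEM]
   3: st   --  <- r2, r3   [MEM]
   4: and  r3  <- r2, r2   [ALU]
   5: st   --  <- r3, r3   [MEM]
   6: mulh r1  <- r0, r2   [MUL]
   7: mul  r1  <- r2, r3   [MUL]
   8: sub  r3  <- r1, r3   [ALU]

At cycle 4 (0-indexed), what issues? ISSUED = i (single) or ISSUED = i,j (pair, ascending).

ISSUED = 7

[0] i0+i1  st.MEM+sll.ALU  -- 2-wide
[1] i2  st.MEM  -- no-port MEM/MEM
[2] i3+i4  st.MEM+and.ALU  -- 2-wide
[3] i5+i6  st.MEM+mulh.MUL  -- 2-wide
[4] i7  mul.MUL  -- RAW r1
[5] i8  sub.ALU  -- tail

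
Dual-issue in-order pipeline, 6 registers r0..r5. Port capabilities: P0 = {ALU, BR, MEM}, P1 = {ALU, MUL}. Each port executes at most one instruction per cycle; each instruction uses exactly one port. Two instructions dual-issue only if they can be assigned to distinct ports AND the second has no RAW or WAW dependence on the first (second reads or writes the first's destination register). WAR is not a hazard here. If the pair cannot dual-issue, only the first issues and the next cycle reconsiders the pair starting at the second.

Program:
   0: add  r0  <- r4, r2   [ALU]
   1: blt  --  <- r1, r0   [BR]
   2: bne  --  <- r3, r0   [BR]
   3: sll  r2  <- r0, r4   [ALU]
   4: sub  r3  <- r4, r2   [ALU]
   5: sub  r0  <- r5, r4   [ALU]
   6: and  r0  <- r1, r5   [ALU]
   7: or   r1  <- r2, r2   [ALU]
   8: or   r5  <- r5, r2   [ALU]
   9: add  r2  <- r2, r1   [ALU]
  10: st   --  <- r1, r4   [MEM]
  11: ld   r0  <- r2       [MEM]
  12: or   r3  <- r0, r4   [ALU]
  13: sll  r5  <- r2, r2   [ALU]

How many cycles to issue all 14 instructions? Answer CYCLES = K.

CYCLES = 9

[0] i0  add.ALU  -- RAW r0
[1] i1  blt.BR  -- no-port BR/BR
[2] i2/i3  bne.BR+sll.ALU  -- pair
[3] i4/i5  sub.ALU+sub.ALU  -- pair
[4] i6/i7  and.ALU+or.ALU  -- pair
[5] i8/i9  or.ALU+add.ALU  -- pair
[6] i10  st.MEM  -- no-port MEM/MEM
[7] i11  ld.MEM  -- RAW r0
[8] i12/i13  or.ALU+sll.ALU  -- pair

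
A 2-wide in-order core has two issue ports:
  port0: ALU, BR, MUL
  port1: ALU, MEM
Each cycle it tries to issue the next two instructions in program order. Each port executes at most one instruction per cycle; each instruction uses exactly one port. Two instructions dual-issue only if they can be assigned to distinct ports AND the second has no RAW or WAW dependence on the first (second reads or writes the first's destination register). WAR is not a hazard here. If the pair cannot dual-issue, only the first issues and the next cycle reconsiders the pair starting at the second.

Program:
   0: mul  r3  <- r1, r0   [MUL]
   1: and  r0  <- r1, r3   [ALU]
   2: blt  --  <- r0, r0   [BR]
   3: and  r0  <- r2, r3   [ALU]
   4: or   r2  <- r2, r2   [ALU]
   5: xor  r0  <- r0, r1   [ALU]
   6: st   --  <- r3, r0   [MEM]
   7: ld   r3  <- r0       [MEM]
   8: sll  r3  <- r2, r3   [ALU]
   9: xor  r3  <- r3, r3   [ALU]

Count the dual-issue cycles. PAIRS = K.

PAIRS = 2

c0: i0 mul  RAW r3
c1: i1 and  RAW r0
c2: i2&i3 blt/and  pair
c3: i4&i5 or/xor  pair
c4: i6 st  no-port MEM/MEM
c5: i7 ld  RAW+WAW r3
c6: i8 sll  RAW+WAW r3
c7: i9 xor  tail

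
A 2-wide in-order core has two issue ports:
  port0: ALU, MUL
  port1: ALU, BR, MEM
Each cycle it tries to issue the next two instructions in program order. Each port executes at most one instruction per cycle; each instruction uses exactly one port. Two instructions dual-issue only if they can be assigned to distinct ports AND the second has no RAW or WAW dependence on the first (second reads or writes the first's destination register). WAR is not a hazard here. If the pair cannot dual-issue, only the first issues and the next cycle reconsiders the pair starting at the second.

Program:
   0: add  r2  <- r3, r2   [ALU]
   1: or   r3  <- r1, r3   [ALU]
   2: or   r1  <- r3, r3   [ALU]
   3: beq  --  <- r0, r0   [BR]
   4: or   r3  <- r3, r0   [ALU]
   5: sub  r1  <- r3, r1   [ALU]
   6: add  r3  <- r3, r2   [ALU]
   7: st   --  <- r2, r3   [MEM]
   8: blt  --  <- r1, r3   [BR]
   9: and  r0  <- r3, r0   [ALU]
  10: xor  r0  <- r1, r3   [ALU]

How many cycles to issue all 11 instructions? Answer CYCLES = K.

CYCLES = 7

c0: i0&i1 add.ALU or.ALU  2-wide
c1: i2&i3 or.ALU beq.BR  2-wide
c2: i4 or.ALU  RAW r3
c3: i5&i6 sub.ALU add.ALU  2-wide
c4: i7 st.MEM  no-port MEM/BR
c5: i8&i9 blt.BR and.ALU  2-wide
c6: i10 xor.ALU  tail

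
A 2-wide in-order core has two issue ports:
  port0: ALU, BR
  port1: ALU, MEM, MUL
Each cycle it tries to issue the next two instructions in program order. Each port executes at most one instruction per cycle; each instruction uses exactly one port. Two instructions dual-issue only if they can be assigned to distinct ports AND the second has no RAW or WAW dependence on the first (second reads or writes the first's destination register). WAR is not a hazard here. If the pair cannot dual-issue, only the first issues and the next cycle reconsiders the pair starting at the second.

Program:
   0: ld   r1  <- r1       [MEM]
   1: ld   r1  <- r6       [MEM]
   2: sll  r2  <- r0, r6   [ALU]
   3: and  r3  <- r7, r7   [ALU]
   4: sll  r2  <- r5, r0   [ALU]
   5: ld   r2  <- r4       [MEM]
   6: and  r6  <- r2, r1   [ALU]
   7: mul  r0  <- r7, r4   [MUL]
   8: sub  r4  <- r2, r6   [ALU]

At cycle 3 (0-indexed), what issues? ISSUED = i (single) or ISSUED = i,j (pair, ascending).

#0 head=0: ld i0 no-port MEM/MEM
#1 head=1: ld/sll i1,i2 dual
#2 head=3: and/sll i3,i4 dual
#3 head=5: ld i5 RAW r2
#4 head=6: and/mul i6,i7 dual
#5 head=8: sub i8 tail

ISSUED = 5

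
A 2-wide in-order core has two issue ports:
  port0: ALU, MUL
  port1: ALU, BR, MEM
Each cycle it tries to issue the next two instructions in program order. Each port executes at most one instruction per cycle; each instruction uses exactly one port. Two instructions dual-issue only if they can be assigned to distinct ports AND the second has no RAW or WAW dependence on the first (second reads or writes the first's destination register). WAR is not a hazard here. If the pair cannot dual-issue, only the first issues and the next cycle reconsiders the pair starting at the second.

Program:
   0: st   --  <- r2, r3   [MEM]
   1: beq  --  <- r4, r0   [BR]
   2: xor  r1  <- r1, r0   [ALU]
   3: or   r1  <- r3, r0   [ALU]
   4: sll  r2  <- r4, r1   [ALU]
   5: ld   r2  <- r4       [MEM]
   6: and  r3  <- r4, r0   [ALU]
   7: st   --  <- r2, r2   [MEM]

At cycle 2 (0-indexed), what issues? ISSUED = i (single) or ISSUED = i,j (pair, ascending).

[0] i0  st  -- no-port MEM/BR
[1] i1+i2  beq/xor  -- dual
[2] i3  or  -- RAW r1
[3] i4  sll  -- WAW r2
[4] i5+i6  ld/and  -- dual
[5] i7  st  -- tail

ISSUED = 3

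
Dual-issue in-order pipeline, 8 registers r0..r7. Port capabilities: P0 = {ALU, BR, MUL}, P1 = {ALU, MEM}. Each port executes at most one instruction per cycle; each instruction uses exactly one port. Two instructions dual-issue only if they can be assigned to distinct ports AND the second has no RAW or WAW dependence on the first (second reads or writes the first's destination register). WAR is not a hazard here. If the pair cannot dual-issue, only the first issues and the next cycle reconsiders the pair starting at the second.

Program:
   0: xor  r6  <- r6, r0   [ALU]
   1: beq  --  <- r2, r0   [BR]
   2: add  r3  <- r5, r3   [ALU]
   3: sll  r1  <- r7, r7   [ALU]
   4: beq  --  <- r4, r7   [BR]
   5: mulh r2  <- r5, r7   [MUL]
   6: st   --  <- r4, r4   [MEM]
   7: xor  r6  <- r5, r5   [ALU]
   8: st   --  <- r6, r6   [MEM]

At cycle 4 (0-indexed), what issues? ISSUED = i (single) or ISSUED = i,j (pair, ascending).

c0: i0&i1 xor.ALU;beq.BR  pair
c1: i2&i3 add.ALU;sll.ALU  pair
c2: i4 beq.BR  no-port BR/MUL
c3: i5&i6 mulh.MUL;st.MEM  pair
c4: i7 xor.ALU  RAW r6
c5: i8 st.MEM  tail

ISSUED = 7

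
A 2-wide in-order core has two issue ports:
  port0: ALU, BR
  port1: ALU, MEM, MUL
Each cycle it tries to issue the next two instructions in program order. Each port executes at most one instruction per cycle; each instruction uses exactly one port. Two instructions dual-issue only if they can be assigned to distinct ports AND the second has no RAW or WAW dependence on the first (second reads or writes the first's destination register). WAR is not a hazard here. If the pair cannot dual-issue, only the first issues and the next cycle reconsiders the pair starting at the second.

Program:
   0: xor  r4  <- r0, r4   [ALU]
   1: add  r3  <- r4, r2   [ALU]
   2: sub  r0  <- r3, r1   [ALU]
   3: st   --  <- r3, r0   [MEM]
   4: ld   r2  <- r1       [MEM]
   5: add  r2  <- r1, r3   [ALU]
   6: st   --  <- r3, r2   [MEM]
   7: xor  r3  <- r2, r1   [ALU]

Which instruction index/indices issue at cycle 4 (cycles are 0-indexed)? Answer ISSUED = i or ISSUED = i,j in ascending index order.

ISSUED = 4

[0] i0  xor.ALU  -- RAW r4
[1] i1  add.ALU  -- RAW r3
[2] i2  sub.ALU  -- RAW r0
[3] i3  st.MEM  -- no-port MEM/MEM
[4] i4  ld.MEM  -- WAW r2
[5] i5  add.ALU  -- RAW r2
[6] i6,i7  st.MEM/xor.ALU  -- dual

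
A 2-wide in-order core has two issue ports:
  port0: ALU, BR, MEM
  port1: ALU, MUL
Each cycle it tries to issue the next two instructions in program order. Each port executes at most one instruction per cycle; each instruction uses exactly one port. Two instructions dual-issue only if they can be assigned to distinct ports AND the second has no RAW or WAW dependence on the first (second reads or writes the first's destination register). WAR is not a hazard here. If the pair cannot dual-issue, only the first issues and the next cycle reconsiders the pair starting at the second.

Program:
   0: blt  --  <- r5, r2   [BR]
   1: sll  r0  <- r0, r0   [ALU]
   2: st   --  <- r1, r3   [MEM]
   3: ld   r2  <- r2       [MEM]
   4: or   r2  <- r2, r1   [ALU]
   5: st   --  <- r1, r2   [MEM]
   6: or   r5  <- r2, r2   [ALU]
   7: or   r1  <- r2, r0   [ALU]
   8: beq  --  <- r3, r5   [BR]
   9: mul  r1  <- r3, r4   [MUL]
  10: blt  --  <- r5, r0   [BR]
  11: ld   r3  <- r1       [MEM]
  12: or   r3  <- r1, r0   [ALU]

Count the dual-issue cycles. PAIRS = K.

#0 head=0: blt+sll i0+i1 dual
#1 head=2: st i2 no-port MEM/MEM
#2 head=3: ld i3 RAW+WAW r2
#3 head=4: or i4 RAW r2
#4 head=5: st+or i5+i6 dual
#5 head=7: or+beq i7+i8 dual
#6 head=9: mul+blt i9+i10 dual
#7 head=11: ld i11 WAW r3
#8 head=12: or i12 tail

PAIRS = 4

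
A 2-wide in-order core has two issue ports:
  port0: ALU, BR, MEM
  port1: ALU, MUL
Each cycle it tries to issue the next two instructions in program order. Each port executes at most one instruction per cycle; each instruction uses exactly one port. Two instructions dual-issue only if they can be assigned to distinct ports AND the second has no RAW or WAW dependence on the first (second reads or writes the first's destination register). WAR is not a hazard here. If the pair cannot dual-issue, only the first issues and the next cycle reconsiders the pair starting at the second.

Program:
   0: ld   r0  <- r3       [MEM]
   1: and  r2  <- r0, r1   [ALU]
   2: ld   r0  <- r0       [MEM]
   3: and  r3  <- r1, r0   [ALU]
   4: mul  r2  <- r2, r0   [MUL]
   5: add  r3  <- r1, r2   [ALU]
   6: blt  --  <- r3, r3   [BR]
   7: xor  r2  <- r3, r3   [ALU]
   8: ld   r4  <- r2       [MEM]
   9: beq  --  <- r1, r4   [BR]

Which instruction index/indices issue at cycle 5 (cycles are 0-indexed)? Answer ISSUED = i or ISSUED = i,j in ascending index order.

ISSUED = 8

0. ld.MEM @i0  | RAW r0
1. and.ALU ld.MEM @i1+i2  | pair
2. and.ALU mul.MUL @i3+i4  | pair
3. add.ALU @i5  | RAW r3
4. blt.BR xor.ALU @i6+i7  | pair
5. ld.MEM @i8  | no-port MEM/BR
6. beq.BR @i9  | tail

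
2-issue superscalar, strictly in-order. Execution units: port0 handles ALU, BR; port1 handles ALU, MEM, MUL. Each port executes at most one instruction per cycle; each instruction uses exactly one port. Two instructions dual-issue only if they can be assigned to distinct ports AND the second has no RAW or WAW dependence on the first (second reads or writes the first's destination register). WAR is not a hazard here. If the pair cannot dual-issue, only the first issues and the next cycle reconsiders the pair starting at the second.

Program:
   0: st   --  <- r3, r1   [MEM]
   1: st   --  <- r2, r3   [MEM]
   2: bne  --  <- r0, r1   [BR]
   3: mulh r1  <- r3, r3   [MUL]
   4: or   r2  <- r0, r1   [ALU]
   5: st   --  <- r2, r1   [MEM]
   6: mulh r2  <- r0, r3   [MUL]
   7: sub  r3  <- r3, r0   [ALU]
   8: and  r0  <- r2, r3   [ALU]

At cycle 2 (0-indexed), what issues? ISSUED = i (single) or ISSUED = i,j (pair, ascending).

  cy0 -> i0 (st) no-port MEM/MEM
  cy1 -> i1+i2 (st bne) dual
  cy2 -> i3 (mulh) RAW r1
  cy3 -> i4 (or) RAW r2
  cy4 -> i5 (st) no-port MEM/MUL
  cy5 -> i6+i7 (mulh sub) dual
  cy6 -> i8 (and) tail

ISSUED = 3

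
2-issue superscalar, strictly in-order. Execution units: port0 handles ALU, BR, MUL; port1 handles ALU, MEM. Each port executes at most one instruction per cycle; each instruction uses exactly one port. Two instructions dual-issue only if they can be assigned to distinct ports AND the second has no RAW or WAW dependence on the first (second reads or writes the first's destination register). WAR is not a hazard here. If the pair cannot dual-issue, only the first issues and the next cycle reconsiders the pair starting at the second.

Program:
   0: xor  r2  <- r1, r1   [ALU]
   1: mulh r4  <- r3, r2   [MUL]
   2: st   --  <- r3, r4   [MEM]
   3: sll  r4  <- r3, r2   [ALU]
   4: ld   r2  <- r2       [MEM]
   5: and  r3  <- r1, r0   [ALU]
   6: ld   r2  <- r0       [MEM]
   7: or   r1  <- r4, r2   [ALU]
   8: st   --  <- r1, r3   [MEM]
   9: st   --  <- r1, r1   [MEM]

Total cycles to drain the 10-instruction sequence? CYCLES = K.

CYCLES = 8

  cy0 -> i0 (xor) RAW r2
  cy1 -> i1 (mulh) RAW r4
  cy2 -> i2,i3 (st;sll) dual
  cy3 -> i4,i5 (ld;and) dual
  cy4 -> i6 (ld) RAW r2
  cy5 -> i7 (or) RAW r1
  cy6 -> i8 (st) no-port MEM/MEM
  cy7 -> i9 (st) tail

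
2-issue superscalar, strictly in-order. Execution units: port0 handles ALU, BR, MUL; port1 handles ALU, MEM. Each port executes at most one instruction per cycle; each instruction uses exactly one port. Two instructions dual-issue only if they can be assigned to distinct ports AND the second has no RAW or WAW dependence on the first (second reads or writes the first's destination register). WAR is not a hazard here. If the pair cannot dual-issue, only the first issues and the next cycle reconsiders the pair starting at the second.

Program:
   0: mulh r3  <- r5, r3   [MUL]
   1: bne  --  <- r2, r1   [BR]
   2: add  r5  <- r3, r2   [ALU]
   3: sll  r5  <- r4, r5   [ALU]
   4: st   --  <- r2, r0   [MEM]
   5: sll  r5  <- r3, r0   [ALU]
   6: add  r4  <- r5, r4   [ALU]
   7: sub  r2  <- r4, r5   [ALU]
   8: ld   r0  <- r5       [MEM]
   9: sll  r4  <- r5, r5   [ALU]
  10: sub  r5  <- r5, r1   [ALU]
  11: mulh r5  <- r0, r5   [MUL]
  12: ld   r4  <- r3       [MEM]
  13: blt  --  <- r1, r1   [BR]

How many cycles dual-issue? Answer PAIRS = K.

c0: i0 mulh.MUL  no-port MUL/BR
c1: i1/i2 bne.BR add.ALU  2-wide
c2: i3/i4 sll.ALU st.MEM  2-wide
c3: i5 sll.ALU  RAW r5
c4: i6 add.ALU  RAW r4
c5: i7/i8 sub.ALU ld.MEM  2-wide
c6: i9/i10 sll.ALU sub.ALU  2-wide
c7: i11/i12 mulh.MUL ld.MEM  2-wide
c8: i13 blt.BR  tail

PAIRS = 5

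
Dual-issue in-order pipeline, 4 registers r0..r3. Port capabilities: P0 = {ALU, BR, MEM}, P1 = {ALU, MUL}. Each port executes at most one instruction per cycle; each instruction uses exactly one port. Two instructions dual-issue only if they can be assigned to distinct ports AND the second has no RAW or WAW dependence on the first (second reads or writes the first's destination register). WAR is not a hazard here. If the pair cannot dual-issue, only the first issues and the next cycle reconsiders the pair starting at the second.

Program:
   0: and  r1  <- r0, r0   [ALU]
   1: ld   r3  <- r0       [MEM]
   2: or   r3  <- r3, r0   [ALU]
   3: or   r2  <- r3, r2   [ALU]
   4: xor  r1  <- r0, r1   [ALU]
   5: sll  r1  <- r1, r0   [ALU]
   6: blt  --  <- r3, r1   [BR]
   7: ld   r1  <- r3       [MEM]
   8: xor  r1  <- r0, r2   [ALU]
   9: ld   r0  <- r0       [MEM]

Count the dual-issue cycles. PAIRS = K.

PAIRS = 3

[0] i0+i1  and.ALU ld.MEM  -- dual
[1] i2  or.ALU  -- RAW r3
[2] i3+i4  or.ALU xor.ALU  -- dual
[3] i5  sll.ALU  -- RAW r1
[4] i6  blt.BR  -- no-port BR/MEM
[5] i7  ld.MEM  -- WAW r1
[6] i8+i9  xor.ALU ld.MEM  -- dual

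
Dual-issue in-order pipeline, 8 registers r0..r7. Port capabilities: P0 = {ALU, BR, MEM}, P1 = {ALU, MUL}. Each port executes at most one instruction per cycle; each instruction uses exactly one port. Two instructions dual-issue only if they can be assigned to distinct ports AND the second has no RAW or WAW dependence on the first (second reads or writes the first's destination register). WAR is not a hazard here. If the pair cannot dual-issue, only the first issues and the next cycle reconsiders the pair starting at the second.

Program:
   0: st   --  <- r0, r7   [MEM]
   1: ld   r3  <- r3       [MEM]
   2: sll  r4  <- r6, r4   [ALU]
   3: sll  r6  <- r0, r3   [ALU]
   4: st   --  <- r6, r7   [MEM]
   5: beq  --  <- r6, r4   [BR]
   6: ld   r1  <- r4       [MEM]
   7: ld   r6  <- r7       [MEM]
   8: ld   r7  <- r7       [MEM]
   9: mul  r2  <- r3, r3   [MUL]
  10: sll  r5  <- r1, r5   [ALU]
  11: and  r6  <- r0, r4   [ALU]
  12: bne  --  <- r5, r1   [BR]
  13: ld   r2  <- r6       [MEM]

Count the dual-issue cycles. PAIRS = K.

#0 head=0: st.MEM i0 no-port MEM/MEM
#1 head=1: ld.MEM;sll.ALU i1+i2 2-wide
#2 head=3: sll.ALU i3 RAW r6
#3 head=4: st.MEM i4 no-port MEM/BR
#4 head=5: beq.BR i5 no-port BR/MEM
#5 head=6: ld.MEM i6 no-port MEM/MEM
#6 head=7: ld.MEM i7 no-port MEM/MEM
#7 head=8: ld.MEM;mul.MUL i8+i9 2-wide
#8 head=10: sll.ALU;and.ALU i10+i11 2-wide
#9 head=12: bne.BR i12 no-port BR/MEM
#10 head=13: ld.MEM i13 tail

PAIRS = 3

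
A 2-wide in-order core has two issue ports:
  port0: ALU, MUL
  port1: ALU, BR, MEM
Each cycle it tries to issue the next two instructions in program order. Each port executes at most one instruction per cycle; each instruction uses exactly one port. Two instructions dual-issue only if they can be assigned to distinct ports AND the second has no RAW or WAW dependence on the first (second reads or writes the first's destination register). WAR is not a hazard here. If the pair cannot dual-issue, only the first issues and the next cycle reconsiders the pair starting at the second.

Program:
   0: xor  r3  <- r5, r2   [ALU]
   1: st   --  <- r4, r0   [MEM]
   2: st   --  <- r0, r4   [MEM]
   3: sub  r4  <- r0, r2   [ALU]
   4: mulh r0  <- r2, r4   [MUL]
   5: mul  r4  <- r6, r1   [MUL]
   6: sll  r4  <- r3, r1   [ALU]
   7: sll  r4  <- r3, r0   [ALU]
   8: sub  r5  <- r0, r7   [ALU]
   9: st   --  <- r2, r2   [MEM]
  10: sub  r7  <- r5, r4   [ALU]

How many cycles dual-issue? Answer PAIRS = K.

[0] i0,i1  xor.ALU+st.MEM  -- dual
[1] i2,i3  st.MEM+sub.ALU  -- dual
[2] i4  mulh.MUL  -- no-port MUL/MUL
[3] i5  mul.MUL  -- WAW r4
[4] i6  sll.ALU  -- WAW r4
[5] i7,i8  sll.ALU+sub.ALU  -- dual
[6] i9,i10  st.MEM+sub.ALU  -- dual

PAIRS = 4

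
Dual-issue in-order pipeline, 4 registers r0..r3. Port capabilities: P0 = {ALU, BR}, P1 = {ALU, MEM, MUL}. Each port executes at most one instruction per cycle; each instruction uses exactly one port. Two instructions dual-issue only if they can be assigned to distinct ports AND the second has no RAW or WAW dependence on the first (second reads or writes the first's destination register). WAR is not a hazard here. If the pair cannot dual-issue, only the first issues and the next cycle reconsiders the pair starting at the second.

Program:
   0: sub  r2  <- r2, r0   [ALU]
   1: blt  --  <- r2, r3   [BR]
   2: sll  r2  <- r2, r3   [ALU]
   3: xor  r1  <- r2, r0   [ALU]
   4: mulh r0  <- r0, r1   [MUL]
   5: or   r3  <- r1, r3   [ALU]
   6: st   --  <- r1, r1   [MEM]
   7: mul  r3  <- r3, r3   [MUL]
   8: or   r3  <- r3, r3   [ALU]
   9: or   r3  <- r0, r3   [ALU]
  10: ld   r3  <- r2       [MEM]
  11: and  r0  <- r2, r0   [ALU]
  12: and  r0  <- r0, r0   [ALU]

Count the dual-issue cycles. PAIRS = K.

t=0 i0:sub.ALU ; RAW r2
t=1 i1,i2:blt.BR+sll.ALU ; dual
t=2 i3:xor.ALU ; RAW r1
t=3 i4,i5:mulh.MUL+or.ALU ; dual
t=4 i6:st.MEM ; no-port MEM/MUL
t=5 i7:mul.MUL ; RAW+WAW r3
t=6 i8:or.ALU ; RAW+WAW r3
t=7 i9:or.ALU ; WAW r3
t=8 i10,i11:ld.MEM+and.ALU ; dual
t=9 i12:and.ALU ; tail

PAIRS = 3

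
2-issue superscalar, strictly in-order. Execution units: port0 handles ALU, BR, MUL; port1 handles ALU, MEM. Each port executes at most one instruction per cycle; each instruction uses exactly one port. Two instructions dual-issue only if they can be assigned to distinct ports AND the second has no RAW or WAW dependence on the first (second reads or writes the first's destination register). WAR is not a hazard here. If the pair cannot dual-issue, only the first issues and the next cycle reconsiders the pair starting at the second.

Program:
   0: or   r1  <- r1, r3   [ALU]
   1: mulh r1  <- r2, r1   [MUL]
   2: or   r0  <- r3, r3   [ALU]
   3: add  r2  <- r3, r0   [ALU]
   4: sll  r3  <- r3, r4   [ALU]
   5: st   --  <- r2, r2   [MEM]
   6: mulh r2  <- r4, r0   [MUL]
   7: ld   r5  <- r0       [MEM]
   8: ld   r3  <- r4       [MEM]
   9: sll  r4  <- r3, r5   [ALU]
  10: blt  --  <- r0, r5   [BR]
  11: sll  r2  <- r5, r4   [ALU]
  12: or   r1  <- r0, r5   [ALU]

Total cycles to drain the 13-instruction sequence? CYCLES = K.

CYCLES = 8

  cy0 -> i0 (or.ALU) RAW+WAW r1
  cy1 -> i1&i2 (mulh.MUL+or.ALU) dual
  cy2 -> i3&i4 (add.ALU+sll.ALU) dual
  cy3 -> i5&i6 (st.MEM+mulh.MUL) dual
  cy4 -> i7 (ld.MEM) no-port MEM/MEM
  cy5 -> i8 (ld.MEM) RAW r3
  cy6 -> i9&i10 (sll.ALU+blt.BR) dual
  cy7 -> i11&i12 (sll.ALU+or.ALU) dual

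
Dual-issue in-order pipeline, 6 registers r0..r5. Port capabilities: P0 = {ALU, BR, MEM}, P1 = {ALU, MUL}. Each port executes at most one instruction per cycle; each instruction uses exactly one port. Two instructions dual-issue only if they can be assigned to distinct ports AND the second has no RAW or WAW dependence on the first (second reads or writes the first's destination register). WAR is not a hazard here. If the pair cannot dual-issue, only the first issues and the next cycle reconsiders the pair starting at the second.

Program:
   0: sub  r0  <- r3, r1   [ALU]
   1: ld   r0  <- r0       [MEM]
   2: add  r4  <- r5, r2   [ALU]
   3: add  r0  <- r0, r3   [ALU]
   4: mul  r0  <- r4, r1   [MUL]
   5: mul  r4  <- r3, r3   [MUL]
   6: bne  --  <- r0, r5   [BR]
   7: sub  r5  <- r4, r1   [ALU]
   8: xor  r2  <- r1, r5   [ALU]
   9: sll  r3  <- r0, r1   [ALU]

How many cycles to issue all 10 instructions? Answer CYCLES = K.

t=0 i0:sub.ALU ; RAW+WAW r0
t=1 i1+i2:ld.MEM/add.ALU ; 2-wide
t=2 i3:add.ALU ; WAW r0
t=3 i4:mul.MUL ; no-port MUL/MUL
t=4 i5+i6:mul.MUL/bne.BR ; 2-wide
t=5 i7:sub.ALU ; RAW r5
t=6 i8+i9:xor.ALU/sll.ALU ; 2-wide

CYCLES = 7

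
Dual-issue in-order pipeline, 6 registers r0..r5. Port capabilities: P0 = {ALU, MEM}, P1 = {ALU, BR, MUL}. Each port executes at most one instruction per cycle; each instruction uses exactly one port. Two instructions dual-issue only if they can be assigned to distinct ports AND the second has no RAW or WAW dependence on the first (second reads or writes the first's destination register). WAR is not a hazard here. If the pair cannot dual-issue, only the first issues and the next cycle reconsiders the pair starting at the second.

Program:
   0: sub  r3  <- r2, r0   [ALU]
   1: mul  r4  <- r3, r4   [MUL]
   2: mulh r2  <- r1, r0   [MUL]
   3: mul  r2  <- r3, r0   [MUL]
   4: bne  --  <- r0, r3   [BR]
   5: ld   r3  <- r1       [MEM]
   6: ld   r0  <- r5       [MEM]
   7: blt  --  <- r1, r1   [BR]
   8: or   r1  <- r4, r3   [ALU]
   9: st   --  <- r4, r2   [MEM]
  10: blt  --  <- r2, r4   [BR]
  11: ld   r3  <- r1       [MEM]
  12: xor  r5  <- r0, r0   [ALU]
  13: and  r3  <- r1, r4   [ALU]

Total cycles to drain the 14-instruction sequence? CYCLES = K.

CYCLES = 9

[0] i0  sub.ALU  -- RAW r3
[1] i1  mul.MUL  -- no-port MUL/MUL
[2] i2  mulh.MUL  -- no-port MUL/MUL
[3] i3  mul.MUL  -- no-port MUL/BR
[4] i4,i5  bne.BR;ld.MEM  -- pair
[5] i6,i7  ld.MEM;blt.BR  -- pair
[6] i8,i9  or.ALU;st.MEM  -- pair
[7] i10,i11  blt.BR;ld.MEM  -- pair
[8] i12,i13  xor.ALU;and.ALU  -- pair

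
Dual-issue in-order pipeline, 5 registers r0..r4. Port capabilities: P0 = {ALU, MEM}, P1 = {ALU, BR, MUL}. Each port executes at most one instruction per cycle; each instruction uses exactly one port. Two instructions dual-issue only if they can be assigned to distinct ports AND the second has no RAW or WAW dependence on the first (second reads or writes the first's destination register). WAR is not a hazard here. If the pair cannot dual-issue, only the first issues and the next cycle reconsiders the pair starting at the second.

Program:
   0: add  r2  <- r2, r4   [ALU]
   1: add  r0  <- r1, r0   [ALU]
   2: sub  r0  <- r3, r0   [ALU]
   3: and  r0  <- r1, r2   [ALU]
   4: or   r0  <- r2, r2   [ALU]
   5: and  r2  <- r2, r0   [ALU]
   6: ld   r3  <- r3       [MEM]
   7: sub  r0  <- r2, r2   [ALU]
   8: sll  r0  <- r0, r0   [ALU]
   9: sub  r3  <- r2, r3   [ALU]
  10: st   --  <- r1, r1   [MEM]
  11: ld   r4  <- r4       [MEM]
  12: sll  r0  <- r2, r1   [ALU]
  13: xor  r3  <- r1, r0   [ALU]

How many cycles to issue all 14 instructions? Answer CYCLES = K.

0. add.ALU;add.ALU @i0+i1  | pair
1. sub.ALU @i2  | WAW r0
2. and.ALU @i3  | WAW r0
3. or.ALU @i4  | RAW r0
4. and.ALU;ld.MEM @i5+i6  | pair
5. sub.ALU @i7  | RAW+WAW r0
6. sll.ALU;sub.ALU @i8+i9  | pair
7. st.MEM @i10  | no-port MEM/MEM
8. ld.MEM;sll.ALU @i11+i12  | pair
9. xor.ALU @i13  | tail

CYCLES = 10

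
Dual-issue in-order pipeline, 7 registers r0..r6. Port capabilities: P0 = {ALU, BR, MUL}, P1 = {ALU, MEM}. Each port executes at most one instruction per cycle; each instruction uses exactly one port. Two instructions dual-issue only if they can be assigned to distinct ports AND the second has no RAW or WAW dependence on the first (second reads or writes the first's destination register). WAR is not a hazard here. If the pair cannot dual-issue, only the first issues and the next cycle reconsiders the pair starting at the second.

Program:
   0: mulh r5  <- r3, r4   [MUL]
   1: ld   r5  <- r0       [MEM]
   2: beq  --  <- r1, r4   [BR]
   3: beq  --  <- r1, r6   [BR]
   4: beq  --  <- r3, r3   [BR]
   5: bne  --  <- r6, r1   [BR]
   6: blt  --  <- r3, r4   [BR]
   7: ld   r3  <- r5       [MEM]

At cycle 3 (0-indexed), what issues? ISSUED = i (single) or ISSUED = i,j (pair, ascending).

ISSUED = 4

[0] i0  mulh  -- WAW r5
[1] i1/i2  ld/beq  -- 2-wide
[2] i3  beq  -- no-port BR/BR
[3] i4  beq  -- no-port BR/BR
[4] i5  bne  -- no-port BR/BR
[5] i6/i7  blt/ld  -- 2-wide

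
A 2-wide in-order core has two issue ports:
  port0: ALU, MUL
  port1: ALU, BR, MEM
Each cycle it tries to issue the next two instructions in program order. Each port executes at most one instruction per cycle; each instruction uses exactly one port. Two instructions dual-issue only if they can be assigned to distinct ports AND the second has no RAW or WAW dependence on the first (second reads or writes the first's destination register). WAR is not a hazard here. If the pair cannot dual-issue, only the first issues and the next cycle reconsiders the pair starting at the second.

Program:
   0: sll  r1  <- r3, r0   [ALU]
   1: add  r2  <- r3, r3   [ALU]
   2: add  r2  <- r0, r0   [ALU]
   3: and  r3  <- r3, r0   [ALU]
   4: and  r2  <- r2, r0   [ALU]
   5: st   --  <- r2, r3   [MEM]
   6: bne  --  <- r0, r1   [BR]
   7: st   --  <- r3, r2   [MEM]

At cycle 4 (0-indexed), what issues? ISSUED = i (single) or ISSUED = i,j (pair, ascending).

ISSUED = 6

0. sll.ALU add.ALU @i0&i1  | dual
1. add.ALU and.ALU @i2&i3  | dual
2. and.ALU @i4  | RAW r2
3. st.MEM @i5  | no-port MEM/BR
4. bne.BR @i6  | no-port BR/MEM
5. st.MEM @i7  | tail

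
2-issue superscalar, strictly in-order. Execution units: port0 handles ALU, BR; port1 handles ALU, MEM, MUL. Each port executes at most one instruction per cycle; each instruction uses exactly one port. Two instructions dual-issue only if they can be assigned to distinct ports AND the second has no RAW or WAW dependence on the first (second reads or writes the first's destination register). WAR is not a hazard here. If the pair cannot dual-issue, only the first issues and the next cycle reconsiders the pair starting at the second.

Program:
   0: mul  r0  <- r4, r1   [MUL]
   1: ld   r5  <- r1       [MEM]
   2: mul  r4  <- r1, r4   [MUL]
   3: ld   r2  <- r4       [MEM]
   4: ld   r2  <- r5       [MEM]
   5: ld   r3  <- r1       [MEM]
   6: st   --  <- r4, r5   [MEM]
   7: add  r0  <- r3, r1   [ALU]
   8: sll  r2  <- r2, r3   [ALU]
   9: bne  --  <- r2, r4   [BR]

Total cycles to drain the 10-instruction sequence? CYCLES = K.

[0] i0  mul.MUL  -- no-port MUL/MEM
[1] i1  ld.MEM  -- no-port MEM/MUL
[2] i2  mul.MUL  -- no-port MUL/MEM
[3] i3  ld.MEM  -- no-port MEM/MEM
[4] i4  ld.MEM  -- no-port MEM/MEM
[5] i5  ld.MEM  -- no-port MEM/MEM
[6] i6+i7  st.MEM/add.ALU  -- dual
[7] i8  sll.ALU  -- RAW r2
[8] i9  bne.BR  -- tail

CYCLES = 9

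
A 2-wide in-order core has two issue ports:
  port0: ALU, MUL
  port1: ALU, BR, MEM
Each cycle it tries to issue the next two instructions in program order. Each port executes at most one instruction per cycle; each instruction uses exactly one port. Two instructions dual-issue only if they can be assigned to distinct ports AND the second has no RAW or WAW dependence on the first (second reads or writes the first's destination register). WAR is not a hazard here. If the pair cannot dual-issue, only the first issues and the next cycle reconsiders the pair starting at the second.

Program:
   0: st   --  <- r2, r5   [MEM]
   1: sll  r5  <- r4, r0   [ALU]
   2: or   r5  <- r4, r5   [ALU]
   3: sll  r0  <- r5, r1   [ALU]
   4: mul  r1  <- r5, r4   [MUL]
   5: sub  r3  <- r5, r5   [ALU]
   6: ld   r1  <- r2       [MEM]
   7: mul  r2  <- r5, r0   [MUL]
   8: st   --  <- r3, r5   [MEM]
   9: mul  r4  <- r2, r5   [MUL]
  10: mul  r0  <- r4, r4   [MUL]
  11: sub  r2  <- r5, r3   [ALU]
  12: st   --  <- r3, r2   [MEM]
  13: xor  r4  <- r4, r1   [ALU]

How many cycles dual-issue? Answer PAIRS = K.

PAIRS = 6

0. st/sll @i0+i1  | pair
1. or @i2  | RAW r5
2. sll/mul @i3+i4  | pair
3. sub/ld @i5+i6  | pair
4. mul/st @i7+i8  | pair
5. mul @i9  | no-port MUL/MUL
6. mul/sub @i10+i11  | pair
7. st/xor @i12+i13  | pair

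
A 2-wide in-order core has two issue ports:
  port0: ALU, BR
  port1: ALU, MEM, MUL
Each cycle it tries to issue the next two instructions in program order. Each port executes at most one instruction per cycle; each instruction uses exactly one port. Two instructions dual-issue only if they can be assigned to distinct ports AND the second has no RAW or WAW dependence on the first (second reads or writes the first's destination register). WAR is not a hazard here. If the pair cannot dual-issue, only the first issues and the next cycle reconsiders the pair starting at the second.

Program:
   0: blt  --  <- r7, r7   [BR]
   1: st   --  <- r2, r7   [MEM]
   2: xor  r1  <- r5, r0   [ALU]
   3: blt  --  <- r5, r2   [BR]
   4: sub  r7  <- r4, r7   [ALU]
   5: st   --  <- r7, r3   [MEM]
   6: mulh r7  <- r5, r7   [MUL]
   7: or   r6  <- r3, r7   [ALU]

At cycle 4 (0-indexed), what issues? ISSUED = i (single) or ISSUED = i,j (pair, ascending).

  cy0 -> i0/i1 (blt.BR st.MEM) dual
  cy1 -> i2/i3 (xor.ALU blt.BR) dual
  cy2 -> i4 (sub.ALU) RAW r7
  cy3 -> i5 (st.MEM) no-port MEM/MUL
  cy4 -> i6 (mulh.MUL) RAW r7
  cy5 -> i7 (or.ALU) tail

ISSUED = 6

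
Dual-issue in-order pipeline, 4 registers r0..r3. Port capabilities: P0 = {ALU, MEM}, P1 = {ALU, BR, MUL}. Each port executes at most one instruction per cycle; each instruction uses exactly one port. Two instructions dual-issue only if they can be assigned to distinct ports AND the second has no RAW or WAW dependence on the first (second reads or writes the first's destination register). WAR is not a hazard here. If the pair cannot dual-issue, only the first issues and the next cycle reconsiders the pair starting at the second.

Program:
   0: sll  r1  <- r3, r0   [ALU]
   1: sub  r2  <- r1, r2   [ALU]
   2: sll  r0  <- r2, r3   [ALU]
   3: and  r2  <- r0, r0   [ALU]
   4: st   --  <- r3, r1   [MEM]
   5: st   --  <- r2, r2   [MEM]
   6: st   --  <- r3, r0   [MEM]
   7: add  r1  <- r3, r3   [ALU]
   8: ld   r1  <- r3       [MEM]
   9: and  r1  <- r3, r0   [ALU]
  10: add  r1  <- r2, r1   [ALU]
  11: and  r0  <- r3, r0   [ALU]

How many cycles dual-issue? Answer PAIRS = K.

c0: i0 sll  RAW r1
c1: i1 sub  RAW r2
c2: i2 sll  RAW r0
c3: i3/i4 and;st  pair
c4: i5 st  no-port MEM/MEM
c5: i6/i7 st;add  pair
c6: i8 ld  WAW r1
c7: i9 and  RAW+WAW r1
c8: i10/i11 add;and  pair

PAIRS = 3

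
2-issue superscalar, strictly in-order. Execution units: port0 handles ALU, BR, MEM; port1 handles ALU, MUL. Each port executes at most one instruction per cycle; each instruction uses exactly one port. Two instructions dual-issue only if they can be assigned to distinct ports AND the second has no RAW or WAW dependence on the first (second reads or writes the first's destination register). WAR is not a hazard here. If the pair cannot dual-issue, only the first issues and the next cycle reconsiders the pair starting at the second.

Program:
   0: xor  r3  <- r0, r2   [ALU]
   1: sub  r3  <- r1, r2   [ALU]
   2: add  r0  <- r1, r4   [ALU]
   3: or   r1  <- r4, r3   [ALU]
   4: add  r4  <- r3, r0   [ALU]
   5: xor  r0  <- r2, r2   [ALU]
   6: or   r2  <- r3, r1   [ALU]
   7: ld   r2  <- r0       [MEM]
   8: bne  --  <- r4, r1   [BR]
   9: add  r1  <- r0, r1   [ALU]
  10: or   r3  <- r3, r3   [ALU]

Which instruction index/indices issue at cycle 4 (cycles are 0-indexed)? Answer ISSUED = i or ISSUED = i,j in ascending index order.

#0 head=0: xor i0 WAW r3
#1 head=1: sub/add i1,i2 pair
#2 head=3: or/add i3,i4 pair
#3 head=5: xor/or i5,i6 pair
#4 head=7: ld i7 no-port MEM/BR
#5 head=8: bne/add i8,i9 pair
#6 head=10: or i10 tail

ISSUED = 7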